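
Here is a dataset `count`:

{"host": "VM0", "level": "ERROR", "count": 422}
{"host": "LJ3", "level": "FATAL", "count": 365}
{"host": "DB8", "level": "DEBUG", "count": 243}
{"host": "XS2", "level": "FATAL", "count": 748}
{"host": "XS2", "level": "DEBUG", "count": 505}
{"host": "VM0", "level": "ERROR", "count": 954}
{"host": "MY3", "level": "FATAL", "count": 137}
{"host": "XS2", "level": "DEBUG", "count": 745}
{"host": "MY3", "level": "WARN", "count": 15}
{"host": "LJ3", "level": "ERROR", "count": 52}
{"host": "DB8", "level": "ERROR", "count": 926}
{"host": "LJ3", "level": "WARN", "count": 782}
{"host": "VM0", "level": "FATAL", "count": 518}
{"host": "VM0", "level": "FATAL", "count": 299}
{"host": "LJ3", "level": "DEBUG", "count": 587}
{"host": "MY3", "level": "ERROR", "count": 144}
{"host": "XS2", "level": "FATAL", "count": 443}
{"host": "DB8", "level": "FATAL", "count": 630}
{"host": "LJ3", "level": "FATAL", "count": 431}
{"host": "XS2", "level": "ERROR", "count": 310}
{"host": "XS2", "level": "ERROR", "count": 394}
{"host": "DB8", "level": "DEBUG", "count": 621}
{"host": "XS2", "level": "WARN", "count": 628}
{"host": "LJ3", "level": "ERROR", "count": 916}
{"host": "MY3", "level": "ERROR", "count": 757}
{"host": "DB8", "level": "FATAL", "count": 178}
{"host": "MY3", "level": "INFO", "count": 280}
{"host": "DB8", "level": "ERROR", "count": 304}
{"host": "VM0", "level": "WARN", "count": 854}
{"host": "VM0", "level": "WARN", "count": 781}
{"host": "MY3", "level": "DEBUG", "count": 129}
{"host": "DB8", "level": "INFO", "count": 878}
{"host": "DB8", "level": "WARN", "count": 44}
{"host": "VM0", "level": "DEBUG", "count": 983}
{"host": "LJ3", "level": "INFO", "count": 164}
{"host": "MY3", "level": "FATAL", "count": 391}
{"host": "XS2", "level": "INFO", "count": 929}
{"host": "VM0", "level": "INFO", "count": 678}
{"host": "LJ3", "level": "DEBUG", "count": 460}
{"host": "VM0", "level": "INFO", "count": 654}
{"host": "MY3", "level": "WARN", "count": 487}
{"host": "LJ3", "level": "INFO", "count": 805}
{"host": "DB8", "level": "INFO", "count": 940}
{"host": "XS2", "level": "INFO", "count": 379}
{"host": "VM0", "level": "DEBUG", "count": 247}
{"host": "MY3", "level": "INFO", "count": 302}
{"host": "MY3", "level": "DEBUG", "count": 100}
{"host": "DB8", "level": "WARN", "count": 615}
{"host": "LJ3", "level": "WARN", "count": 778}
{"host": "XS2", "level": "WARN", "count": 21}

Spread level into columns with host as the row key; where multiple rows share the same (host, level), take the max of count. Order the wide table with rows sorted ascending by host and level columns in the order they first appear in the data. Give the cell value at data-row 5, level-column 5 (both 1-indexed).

With rows sorted ascending by host, row 5 is host=XS2. level columns in first-appearance order: ERROR, FATAL, DEBUG, WARN, INFO; column 5 is INFO.
Long rows with host=XS2, level=INFO: max(929, 379) = 929.

929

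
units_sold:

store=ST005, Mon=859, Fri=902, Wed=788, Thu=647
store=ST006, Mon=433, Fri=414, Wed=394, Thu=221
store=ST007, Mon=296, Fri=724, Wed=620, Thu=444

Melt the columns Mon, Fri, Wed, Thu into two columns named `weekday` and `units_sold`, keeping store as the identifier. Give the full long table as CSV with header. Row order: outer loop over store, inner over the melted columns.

Each (store, column) pair becomes one row: 3 × 4 = 12 rows.
For example, (ST005, Mon) → units_sold=859.

store,weekday,units_sold
ST005,Mon,859
ST005,Fri,902
ST005,Wed,788
ST005,Thu,647
ST006,Mon,433
ST006,Fri,414
ST006,Wed,394
ST006,Thu,221
ST007,Mon,296
ST007,Fri,724
ST007,Wed,620
ST007,Thu,444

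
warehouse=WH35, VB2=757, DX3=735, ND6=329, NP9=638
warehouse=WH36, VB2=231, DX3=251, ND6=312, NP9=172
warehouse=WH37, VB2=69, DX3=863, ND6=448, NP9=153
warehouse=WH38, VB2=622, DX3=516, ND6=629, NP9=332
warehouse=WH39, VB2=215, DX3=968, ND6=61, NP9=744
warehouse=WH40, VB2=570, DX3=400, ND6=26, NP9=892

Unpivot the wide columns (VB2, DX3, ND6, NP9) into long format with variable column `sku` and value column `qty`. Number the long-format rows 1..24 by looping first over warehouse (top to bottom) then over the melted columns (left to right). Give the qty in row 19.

24 rows total (6 × 4). Row 19: index ⌊(19-1)/4⌋ = 4 into warehouse → WH39; (19-1) mod 4 = 2 into the melted columns → ND6.
So row 19 is (WH39, ND6, 61); qty = 61.

61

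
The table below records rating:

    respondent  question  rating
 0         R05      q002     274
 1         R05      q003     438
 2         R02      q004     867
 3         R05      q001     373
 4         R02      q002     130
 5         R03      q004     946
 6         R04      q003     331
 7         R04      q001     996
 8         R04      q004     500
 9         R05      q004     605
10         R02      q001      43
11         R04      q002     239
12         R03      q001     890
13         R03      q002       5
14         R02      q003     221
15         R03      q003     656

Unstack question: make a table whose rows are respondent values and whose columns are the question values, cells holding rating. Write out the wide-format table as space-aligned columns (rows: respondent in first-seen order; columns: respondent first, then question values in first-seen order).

Columns: respondent plus the 4 distinct question values (q002, q003, q004, q001).
For example, row R05 column q002 takes rating=274 from the long row (R05, q002).

respondent  q002  q003  q004  q001
R05         274   438   605   373 
R02         130   221   867   43  
R03         5     656   946   890 
R04         239   331   500   996 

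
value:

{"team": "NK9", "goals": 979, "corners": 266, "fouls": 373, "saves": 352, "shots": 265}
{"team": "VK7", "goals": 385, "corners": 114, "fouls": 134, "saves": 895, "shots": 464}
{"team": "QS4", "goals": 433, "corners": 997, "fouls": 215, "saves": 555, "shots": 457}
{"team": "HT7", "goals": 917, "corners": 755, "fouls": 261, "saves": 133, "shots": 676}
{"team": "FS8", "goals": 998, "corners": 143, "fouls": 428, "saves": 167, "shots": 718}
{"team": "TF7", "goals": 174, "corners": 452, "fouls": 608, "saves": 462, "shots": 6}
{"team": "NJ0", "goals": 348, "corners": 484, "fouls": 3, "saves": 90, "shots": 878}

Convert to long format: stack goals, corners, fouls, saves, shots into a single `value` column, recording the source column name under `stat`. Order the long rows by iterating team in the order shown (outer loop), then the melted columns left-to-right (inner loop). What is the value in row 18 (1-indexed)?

261

35 rows total (7 × 5). Row 18: index ⌊(18-1)/5⌋ = 3 into team → HT7; (18-1) mod 5 = 2 into the melted columns → fouls.
So row 18 is (HT7, fouls, 261); value = 261.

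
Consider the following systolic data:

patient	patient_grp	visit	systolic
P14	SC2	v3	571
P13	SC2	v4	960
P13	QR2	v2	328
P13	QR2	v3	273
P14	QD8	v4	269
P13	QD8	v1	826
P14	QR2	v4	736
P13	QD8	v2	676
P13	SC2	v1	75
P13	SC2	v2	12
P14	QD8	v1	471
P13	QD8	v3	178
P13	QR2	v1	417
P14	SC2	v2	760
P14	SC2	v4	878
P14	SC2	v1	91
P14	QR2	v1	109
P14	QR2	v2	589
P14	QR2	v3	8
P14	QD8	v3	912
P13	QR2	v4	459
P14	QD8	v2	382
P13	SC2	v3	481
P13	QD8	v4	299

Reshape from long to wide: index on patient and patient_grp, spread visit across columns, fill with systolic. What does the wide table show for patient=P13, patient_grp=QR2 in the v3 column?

Wide layout: rows indexed by patient and patient_grp, columns are the 4 distinct visit values (v3, v4, v2, v1).
Cell (patient=P13, patient_grp=QR2, visit=v3) draws from the long row where patient=P13, patient_grp=QR2 and visit=v3, which has systolic=273.

273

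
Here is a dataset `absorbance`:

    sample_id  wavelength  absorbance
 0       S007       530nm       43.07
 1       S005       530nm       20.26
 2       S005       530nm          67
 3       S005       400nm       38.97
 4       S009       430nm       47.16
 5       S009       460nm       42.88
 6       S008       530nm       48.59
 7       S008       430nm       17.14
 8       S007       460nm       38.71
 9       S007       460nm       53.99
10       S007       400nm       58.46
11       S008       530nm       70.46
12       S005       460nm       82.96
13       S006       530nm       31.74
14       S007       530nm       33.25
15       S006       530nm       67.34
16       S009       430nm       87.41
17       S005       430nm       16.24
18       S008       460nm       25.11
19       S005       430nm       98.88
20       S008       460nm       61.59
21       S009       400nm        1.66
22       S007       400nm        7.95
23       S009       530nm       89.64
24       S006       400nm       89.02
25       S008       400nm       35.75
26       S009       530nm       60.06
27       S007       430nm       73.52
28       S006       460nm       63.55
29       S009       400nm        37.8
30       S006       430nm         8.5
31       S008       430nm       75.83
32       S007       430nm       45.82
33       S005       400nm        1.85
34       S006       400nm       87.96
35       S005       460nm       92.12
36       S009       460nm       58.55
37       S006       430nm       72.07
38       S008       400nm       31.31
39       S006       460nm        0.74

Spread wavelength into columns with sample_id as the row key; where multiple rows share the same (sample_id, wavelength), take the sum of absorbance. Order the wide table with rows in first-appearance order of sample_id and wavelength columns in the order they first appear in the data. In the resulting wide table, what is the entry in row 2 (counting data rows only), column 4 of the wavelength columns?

175.08

With rows in first-appearance order of sample_id, row 2 is sample_id=S005. wavelength columns in first-appearance order: 530nm, 400nm, 430nm, 460nm; column 4 is 460nm.
Long rows with sample_id=S005, wavelength=460nm: 82.96 + 92.12 = 175.08.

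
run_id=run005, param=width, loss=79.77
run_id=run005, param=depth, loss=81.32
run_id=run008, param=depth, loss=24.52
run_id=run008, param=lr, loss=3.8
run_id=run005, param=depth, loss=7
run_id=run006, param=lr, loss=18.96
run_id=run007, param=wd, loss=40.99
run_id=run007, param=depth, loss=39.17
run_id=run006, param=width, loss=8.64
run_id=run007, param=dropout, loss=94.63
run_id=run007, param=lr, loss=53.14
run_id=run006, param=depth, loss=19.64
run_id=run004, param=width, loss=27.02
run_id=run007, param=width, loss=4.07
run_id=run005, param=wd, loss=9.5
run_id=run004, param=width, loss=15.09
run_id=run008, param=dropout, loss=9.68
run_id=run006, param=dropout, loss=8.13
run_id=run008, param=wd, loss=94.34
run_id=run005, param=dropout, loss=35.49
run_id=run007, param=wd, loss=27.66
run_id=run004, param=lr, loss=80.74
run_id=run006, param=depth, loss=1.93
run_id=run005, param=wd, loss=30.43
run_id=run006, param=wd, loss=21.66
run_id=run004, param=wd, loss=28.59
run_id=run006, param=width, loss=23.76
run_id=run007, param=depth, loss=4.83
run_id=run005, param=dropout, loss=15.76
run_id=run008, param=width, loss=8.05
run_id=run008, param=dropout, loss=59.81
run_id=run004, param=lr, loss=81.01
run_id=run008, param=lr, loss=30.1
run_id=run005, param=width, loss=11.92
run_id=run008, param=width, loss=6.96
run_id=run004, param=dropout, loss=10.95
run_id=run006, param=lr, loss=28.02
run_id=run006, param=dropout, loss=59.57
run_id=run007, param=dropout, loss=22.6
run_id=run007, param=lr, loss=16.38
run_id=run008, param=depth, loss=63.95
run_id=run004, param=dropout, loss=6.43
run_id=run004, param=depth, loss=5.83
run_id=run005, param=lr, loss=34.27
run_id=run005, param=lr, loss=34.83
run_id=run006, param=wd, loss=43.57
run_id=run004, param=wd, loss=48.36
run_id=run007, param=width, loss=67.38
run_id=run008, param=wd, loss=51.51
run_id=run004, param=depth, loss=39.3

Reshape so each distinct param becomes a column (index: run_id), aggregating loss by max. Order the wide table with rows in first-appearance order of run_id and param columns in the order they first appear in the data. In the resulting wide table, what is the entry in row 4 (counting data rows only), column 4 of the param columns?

With rows in first-appearance order of run_id, row 4 is run_id=run007. param columns in first-appearance order: width, depth, lr, wd, dropout; column 4 is wd.
Long rows with run_id=run007, param=wd: max(40.99, 27.66) = 40.99.

40.99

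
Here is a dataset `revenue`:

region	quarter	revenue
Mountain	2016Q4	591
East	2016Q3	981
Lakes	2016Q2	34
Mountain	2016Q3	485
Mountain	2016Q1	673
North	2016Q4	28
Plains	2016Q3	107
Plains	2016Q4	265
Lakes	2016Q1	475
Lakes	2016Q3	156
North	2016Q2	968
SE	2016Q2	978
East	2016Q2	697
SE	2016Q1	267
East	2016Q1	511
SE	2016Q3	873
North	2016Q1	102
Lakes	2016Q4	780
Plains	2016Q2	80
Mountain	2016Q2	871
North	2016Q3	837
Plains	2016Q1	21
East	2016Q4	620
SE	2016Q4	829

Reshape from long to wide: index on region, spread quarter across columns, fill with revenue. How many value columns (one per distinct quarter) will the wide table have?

4 distinct quarter values: 2016Q1, 2016Q2, 2016Q3, 2016Q4.

4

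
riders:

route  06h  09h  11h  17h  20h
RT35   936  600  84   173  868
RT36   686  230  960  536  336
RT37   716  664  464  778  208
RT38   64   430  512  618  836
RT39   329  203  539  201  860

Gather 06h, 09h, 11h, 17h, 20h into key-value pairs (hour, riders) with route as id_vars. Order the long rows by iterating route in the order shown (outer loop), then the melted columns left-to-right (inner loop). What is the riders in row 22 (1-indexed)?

203

25 rows total (5 × 5). Row 22: index ⌊(22-1)/5⌋ = 4 into route → RT39; (22-1) mod 5 = 1 into the melted columns → 09h.
So row 22 is (RT39, 09h, 203); riders = 203.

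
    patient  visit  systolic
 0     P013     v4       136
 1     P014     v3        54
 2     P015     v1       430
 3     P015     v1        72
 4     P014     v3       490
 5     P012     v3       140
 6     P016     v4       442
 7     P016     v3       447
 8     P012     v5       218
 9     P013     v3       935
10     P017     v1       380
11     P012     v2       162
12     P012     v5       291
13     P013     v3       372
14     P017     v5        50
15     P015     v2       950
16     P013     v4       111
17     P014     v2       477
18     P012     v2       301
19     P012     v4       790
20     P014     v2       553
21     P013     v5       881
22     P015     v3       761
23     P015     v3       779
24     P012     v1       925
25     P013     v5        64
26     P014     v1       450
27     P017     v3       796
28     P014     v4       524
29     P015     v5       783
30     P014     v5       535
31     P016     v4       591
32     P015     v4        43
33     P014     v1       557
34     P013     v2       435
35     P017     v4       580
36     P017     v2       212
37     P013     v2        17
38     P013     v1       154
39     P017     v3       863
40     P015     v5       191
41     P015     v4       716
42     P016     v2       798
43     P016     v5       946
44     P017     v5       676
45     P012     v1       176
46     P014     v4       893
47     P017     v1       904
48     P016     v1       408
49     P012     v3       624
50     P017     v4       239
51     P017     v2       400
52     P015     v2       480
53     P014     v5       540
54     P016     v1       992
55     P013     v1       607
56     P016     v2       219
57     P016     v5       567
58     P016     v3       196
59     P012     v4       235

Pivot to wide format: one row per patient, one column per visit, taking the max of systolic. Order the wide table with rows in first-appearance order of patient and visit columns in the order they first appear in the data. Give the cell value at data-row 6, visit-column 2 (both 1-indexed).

863

With rows in first-appearance order of patient, row 6 is patient=P017. visit columns in first-appearance order: v4, v3, v1, v5, v2; column 2 is v3.
Long rows with patient=P017, visit=v3: max(796, 863) = 863.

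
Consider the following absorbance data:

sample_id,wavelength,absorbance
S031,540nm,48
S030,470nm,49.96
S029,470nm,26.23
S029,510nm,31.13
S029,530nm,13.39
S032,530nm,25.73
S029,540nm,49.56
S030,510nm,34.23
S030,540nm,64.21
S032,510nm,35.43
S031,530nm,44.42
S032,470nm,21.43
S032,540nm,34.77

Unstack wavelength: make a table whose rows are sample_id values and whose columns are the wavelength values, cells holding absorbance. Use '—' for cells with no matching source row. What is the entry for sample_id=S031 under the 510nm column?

—

No long-format row has sample_id=S031 and wavelength=510nm, so the cell is —.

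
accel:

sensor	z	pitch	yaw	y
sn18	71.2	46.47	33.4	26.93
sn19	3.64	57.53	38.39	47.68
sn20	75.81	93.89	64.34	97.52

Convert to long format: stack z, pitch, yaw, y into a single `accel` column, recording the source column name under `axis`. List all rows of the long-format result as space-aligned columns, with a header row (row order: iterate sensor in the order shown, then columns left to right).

Each (sensor, column) pair becomes one row: 3 × 4 = 12 rows.
For example, (sn18, z) → accel=71.2.

sensor  axis   accel
sn18    z      71.2 
sn18    pitch  46.47
sn18    yaw    33.4 
sn18    y      26.93
sn19    z      3.64 
sn19    pitch  57.53
sn19    yaw    38.39
sn19    y      47.68
sn20    z      75.81
sn20    pitch  93.89
sn20    yaw    64.34
sn20    y      97.52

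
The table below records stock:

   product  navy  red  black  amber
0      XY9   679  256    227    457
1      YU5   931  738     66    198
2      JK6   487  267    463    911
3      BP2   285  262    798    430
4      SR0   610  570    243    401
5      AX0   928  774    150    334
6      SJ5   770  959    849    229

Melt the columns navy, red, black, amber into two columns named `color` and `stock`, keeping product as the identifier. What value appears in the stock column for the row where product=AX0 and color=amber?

334

Unpivoting turns each (product, wide-column) pair into one long row.
The wide cell at row AX0, column amber holds 334, so the long row (AX0, amber) has stock=334.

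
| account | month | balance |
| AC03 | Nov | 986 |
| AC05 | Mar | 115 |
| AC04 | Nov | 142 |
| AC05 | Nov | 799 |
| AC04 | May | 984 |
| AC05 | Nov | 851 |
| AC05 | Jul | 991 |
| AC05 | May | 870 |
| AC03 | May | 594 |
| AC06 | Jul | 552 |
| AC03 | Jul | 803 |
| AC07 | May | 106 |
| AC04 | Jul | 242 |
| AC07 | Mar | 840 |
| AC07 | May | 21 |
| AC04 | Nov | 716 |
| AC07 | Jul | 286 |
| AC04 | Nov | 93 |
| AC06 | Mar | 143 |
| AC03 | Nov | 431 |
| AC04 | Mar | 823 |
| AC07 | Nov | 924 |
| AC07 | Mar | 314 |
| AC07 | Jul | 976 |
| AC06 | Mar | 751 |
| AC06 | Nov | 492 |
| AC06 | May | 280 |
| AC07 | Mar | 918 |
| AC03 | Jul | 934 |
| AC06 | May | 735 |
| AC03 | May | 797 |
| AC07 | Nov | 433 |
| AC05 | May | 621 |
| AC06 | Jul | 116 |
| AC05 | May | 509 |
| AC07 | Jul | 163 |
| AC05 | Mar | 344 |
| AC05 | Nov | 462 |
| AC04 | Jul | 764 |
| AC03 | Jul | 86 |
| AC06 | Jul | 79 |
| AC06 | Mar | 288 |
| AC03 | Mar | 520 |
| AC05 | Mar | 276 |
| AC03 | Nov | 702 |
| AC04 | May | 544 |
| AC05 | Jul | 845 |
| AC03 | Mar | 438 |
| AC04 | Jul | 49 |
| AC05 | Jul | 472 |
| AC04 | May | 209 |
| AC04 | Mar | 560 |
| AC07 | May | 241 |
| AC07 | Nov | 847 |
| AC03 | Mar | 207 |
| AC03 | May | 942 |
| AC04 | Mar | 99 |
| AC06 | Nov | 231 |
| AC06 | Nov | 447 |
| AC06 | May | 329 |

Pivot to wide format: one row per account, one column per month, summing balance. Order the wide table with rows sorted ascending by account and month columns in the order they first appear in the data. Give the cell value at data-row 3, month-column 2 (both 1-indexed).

With rows sorted ascending by account, row 3 is account=AC05. month columns in first-appearance order: Nov, Mar, May, Jul; column 2 is Mar.
Long rows with account=AC05, month=Mar: 115 + 344 + 276 = 735.

735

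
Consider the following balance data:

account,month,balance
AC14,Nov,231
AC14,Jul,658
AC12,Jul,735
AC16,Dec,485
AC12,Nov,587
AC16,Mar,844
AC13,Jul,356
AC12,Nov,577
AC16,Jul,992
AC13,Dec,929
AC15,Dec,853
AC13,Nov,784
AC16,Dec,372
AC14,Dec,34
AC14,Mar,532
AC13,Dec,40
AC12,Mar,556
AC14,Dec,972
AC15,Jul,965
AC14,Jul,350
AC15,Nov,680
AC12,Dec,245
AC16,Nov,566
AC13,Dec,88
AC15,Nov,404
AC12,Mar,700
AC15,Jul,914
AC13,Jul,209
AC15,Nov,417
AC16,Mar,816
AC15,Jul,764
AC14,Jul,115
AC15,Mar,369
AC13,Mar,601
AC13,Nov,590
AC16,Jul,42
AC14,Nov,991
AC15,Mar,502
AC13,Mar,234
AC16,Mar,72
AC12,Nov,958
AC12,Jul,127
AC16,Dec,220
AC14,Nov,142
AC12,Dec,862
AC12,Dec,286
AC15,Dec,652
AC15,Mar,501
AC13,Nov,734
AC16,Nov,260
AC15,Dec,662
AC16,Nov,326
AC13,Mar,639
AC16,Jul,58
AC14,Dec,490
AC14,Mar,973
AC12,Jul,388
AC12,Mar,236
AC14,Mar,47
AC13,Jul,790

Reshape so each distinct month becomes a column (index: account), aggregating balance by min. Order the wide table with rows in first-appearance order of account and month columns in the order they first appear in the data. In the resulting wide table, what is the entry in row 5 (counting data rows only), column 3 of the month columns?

652

With rows in first-appearance order of account, row 5 is account=AC15. month columns in first-appearance order: Nov, Jul, Dec, Mar; column 3 is Dec.
Long rows with account=AC15, month=Dec: min(853, 652, 662) = 652.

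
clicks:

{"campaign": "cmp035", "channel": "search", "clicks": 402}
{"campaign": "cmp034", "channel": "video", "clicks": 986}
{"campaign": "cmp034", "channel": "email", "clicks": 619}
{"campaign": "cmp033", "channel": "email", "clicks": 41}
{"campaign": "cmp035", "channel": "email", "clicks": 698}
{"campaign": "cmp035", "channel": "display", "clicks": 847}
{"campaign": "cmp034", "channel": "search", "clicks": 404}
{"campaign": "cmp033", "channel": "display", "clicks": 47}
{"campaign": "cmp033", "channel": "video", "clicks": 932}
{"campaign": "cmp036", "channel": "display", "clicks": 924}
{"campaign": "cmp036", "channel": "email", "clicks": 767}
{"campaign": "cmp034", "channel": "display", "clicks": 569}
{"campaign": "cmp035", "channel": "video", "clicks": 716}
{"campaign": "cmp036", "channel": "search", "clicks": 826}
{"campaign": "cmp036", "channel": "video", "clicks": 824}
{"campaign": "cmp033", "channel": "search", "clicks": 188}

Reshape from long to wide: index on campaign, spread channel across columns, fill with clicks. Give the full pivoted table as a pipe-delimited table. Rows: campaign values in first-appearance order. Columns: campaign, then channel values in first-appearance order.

| campaign | search | video | email | display |
| cmp035 | 402 | 716 | 698 | 847 |
| cmp034 | 404 | 986 | 619 | 569 |
| cmp033 | 188 | 932 | 41 | 47 |
| cmp036 | 826 | 824 | 767 | 924 |

Columns: campaign plus the 4 distinct channel values (search, video, email, display).
For example, row cmp035 column search takes clicks=402 from the long row (cmp035, search).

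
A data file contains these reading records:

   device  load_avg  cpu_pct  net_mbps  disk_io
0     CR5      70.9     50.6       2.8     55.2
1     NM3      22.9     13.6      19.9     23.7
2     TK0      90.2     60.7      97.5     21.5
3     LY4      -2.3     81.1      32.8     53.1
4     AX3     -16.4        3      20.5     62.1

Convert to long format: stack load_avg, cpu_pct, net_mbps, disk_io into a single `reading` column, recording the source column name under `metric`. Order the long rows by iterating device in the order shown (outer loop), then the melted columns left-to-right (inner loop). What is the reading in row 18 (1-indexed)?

20 rows total (5 × 4). Row 18: index ⌊(18-1)/4⌋ = 4 into device → AX3; (18-1) mod 4 = 1 into the melted columns → cpu_pct.
So row 18 is (AX3, cpu_pct, 3); reading = 3.

3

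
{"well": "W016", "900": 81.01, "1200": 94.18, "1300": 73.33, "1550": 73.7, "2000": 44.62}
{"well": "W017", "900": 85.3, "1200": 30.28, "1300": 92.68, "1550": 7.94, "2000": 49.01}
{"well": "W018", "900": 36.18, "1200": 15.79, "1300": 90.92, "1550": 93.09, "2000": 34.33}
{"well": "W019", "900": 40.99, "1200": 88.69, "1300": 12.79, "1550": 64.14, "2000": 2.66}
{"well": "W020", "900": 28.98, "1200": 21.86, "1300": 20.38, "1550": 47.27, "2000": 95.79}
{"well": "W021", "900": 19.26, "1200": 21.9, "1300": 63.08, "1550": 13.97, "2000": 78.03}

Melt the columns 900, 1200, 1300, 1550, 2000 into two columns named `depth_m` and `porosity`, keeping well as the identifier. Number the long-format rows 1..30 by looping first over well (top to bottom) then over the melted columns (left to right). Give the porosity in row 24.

30 rows total (6 × 5). Row 24: index ⌊(24-1)/5⌋ = 4 into well → W020; (24-1) mod 5 = 3 into the melted columns → 1550.
So row 24 is (W020, 1550, 47.27); porosity = 47.27.

47.27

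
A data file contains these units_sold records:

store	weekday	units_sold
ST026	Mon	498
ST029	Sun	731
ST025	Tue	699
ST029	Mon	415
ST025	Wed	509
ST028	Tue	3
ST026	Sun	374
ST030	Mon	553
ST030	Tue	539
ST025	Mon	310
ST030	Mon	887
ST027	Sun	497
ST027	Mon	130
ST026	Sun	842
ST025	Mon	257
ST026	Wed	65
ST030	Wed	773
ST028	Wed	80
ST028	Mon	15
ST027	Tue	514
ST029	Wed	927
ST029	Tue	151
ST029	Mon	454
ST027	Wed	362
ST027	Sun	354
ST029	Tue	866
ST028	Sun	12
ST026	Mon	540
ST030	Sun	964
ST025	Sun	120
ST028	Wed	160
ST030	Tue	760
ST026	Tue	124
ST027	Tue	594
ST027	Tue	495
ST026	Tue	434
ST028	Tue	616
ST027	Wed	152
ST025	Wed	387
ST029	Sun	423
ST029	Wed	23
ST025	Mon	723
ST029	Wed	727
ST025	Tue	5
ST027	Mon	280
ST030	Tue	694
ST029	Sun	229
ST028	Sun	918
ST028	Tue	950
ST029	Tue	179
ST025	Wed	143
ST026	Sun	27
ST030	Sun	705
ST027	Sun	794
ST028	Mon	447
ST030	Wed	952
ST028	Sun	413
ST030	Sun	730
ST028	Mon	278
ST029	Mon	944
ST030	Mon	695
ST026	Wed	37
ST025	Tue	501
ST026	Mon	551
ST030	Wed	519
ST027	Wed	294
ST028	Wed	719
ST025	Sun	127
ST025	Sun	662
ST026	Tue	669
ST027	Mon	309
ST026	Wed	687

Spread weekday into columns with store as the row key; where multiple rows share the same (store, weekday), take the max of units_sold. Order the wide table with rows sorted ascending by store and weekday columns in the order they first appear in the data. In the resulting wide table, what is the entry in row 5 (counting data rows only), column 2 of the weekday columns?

With rows sorted ascending by store, row 5 is store=ST029. weekday columns in first-appearance order: Mon, Sun, Tue, Wed; column 2 is Sun.
Long rows with store=ST029, weekday=Sun: max(731, 423, 229) = 731.

731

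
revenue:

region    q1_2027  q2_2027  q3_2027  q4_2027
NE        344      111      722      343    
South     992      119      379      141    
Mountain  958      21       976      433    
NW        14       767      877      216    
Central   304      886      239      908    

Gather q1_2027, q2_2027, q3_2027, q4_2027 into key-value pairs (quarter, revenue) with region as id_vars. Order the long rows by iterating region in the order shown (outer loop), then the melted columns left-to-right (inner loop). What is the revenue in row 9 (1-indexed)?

958

20 rows total (5 × 4). Row 9: index ⌊(9-1)/4⌋ = 2 into region → Mountain; (9-1) mod 4 = 0 into the melted columns → q1_2027.
So row 9 is (Mountain, q1_2027, 958); revenue = 958.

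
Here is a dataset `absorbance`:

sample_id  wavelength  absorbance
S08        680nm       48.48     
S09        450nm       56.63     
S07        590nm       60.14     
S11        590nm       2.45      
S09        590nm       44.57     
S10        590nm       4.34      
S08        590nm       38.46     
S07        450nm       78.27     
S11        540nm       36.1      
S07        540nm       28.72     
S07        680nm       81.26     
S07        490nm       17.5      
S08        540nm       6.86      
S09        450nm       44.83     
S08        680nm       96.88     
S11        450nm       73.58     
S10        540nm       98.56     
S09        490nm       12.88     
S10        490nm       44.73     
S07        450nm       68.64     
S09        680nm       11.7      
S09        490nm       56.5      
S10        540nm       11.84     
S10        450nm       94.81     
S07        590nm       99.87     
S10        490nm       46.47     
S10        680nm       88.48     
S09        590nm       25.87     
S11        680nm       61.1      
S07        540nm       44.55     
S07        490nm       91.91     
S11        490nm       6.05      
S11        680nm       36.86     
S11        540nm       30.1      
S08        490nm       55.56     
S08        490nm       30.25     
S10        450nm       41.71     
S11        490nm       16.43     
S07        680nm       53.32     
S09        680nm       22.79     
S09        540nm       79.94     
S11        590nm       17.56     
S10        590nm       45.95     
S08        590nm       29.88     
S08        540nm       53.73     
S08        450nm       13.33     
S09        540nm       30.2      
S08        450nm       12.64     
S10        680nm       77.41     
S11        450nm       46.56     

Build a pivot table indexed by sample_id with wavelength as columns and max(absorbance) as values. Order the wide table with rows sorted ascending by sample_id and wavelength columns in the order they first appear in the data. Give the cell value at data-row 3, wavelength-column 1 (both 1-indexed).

With rows sorted ascending by sample_id, row 3 is sample_id=S09. wavelength columns in first-appearance order: 680nm, 450nm, 590nm, 540nm, 490nm; column 1 is 680nm.
Long rows with sample_id=S09, wavelength=680nm: max(11.7, 22.79) = 22.79.

22.79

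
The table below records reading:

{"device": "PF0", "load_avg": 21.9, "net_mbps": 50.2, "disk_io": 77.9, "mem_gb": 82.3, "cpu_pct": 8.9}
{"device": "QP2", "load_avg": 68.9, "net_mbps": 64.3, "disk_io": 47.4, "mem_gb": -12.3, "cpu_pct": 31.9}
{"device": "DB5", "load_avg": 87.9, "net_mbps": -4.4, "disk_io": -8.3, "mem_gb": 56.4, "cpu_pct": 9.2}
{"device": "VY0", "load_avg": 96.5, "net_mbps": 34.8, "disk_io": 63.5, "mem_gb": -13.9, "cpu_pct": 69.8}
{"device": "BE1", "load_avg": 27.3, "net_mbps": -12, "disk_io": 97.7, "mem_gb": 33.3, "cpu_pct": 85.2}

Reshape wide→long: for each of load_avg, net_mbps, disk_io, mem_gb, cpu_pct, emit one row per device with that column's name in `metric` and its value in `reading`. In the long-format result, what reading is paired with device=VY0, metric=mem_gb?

Unpivoting turns each (device, wide-column) pair into one long row.
The wide cell at row VY0, column mem_gb holds -13.9, so the long row (VY0, mem_gb) has reading=-13.9.

-13.9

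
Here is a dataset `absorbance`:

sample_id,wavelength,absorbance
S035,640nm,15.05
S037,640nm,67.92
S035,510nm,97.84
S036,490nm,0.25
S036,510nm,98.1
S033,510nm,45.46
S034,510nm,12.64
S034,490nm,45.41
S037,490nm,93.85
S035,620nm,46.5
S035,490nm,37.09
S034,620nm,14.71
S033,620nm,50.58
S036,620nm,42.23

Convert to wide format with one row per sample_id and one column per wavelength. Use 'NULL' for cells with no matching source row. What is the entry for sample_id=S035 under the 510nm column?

97.84

The long row with sample_id=S035, wavelength=510nm has absorbance=97.84.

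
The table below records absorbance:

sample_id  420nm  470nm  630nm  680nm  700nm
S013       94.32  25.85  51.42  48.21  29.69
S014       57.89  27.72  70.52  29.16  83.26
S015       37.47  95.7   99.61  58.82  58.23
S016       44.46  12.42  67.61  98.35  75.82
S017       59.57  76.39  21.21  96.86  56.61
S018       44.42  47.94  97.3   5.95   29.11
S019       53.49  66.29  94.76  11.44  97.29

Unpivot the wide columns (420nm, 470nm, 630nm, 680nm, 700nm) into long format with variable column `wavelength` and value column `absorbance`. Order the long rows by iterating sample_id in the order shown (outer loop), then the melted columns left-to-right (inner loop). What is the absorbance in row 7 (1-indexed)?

35 rows total (7 × 5). Row 7: index ⌊(7-1)/5⌋ = 1 into sample_id → S014; (7-1) mod 5 = 1 into the melted columns → 470nm.
So row 7 is (S014, 470nm, 27.72); absorbance = 27.72.

27.72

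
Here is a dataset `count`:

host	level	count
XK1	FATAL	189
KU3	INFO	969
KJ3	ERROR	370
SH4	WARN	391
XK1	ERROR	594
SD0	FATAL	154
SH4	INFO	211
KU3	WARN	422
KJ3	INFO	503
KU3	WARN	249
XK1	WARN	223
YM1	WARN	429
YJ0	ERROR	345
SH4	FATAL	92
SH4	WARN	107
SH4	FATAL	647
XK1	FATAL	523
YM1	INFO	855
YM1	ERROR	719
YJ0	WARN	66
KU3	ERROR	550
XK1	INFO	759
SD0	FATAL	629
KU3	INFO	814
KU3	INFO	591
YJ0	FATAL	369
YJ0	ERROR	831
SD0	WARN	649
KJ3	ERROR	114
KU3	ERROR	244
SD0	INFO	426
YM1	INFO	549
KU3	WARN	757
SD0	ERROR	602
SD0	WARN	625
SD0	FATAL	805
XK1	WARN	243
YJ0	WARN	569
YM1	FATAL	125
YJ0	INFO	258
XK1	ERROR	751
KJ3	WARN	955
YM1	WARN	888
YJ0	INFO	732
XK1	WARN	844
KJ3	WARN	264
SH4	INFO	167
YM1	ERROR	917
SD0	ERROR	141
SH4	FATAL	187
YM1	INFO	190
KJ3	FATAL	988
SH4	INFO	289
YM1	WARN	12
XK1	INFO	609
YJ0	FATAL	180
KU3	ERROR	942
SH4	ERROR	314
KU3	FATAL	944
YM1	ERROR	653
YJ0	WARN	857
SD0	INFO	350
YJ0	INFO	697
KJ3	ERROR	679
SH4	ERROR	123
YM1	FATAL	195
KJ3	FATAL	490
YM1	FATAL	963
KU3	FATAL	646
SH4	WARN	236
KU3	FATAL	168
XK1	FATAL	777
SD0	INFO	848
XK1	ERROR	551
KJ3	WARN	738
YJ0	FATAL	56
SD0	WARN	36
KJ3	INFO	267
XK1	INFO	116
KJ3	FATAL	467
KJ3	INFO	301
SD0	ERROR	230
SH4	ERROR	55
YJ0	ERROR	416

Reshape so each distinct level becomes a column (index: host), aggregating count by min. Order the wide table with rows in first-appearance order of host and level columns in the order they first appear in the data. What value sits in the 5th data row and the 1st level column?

With rows in first-appearance order of host, row 5 is host=SD0. level columns in first-appearance order: FATAL, INFO, ERROR, WARN; column 1 is FATAL.
Long rows with host=SD0, level=FATAL: min(154, 629, 805) = 154.

154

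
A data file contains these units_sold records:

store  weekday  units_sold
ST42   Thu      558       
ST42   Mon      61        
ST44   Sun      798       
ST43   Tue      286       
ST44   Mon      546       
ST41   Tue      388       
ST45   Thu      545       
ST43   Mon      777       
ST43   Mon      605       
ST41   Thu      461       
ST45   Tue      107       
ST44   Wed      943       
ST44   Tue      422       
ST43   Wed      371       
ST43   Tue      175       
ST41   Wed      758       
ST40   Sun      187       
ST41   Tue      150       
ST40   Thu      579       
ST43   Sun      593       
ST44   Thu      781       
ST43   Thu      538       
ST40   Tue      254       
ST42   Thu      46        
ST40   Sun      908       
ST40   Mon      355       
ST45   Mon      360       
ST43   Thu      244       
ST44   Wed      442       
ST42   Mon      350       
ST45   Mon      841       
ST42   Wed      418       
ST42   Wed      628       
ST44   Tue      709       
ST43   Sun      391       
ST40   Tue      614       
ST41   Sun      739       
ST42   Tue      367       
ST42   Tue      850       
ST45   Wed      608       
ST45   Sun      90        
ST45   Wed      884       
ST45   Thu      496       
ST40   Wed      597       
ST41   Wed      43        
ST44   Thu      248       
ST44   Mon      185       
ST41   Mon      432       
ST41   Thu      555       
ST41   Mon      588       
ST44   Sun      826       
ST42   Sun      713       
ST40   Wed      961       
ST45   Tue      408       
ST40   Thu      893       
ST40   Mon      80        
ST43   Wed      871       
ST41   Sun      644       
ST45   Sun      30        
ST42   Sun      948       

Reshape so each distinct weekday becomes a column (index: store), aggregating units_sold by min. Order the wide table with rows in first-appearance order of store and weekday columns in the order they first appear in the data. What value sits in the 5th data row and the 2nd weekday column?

360

With rows in first-appearance order of store, row 5 is store=ST45. weekday columns in first-appearance order: Thu, Mon, Sun, Tue, Wed; column 2 is Mon.
Long rows with store=ST45, weekday=Mon: min(360, 841) = 360.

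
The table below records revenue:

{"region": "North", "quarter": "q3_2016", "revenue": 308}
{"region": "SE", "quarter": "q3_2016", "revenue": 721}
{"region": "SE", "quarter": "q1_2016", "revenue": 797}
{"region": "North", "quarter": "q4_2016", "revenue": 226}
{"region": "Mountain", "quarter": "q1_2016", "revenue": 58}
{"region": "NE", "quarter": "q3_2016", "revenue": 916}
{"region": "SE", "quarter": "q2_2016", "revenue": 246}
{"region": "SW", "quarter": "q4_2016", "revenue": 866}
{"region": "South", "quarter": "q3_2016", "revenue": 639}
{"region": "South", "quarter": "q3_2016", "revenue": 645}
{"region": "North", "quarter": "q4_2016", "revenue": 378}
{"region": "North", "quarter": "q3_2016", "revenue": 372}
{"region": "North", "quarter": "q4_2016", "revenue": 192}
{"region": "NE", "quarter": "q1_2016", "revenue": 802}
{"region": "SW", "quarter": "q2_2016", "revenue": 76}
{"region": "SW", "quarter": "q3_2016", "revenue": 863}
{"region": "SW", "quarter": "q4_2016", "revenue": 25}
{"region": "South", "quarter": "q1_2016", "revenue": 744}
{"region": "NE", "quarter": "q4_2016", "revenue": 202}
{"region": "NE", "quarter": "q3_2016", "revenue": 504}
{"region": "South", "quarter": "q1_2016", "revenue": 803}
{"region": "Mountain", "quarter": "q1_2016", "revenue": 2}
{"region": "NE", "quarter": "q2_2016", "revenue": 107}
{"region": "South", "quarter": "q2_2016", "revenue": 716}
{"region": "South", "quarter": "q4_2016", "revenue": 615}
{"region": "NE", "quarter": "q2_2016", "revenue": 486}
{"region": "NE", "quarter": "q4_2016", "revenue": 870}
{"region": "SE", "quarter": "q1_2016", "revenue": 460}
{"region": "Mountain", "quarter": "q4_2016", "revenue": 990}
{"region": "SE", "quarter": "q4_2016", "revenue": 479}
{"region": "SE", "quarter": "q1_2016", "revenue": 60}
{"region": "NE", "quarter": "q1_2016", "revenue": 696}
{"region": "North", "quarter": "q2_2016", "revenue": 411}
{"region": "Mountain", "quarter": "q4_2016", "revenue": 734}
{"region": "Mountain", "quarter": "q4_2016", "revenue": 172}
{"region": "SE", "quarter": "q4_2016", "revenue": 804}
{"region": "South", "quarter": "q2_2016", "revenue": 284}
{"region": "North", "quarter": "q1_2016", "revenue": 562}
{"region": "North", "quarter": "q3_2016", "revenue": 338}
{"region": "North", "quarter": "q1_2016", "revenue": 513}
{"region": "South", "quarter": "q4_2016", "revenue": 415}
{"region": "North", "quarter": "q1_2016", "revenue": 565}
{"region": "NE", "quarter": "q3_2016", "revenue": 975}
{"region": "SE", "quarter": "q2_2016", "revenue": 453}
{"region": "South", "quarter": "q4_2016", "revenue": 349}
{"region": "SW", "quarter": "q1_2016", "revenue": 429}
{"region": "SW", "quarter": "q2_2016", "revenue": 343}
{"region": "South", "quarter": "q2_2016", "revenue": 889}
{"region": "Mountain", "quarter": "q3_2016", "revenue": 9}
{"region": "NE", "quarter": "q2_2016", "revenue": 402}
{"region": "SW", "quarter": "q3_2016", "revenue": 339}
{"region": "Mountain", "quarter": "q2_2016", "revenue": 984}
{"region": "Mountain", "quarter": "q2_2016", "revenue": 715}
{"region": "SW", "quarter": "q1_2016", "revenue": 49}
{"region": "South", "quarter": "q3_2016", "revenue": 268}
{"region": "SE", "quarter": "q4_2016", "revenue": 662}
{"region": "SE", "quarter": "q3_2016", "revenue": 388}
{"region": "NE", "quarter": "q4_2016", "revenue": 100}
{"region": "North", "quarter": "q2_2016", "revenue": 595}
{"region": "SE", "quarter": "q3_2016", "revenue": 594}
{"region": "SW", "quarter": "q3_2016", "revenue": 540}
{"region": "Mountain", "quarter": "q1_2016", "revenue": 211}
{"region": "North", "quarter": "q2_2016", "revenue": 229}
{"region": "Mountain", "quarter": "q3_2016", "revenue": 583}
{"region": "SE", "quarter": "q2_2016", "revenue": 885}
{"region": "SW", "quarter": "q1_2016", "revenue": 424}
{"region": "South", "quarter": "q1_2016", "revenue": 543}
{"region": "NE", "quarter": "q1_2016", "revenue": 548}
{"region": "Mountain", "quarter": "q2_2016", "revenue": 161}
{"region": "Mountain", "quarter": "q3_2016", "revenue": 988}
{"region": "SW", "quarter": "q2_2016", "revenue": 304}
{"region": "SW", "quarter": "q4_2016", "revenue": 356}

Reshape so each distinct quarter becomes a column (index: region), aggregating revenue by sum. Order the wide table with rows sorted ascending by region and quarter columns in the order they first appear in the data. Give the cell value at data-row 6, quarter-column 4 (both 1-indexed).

1889

With rows sorted ascending by region, row 6 is region=South. quarter columns in first-appearance order: q3_2016, q1_2016, q4_2016, q2_2016; column 4 is q2_2016.
Long rows with region=South, quarter=q2_2016: 716 + 284 + 889 = 1889.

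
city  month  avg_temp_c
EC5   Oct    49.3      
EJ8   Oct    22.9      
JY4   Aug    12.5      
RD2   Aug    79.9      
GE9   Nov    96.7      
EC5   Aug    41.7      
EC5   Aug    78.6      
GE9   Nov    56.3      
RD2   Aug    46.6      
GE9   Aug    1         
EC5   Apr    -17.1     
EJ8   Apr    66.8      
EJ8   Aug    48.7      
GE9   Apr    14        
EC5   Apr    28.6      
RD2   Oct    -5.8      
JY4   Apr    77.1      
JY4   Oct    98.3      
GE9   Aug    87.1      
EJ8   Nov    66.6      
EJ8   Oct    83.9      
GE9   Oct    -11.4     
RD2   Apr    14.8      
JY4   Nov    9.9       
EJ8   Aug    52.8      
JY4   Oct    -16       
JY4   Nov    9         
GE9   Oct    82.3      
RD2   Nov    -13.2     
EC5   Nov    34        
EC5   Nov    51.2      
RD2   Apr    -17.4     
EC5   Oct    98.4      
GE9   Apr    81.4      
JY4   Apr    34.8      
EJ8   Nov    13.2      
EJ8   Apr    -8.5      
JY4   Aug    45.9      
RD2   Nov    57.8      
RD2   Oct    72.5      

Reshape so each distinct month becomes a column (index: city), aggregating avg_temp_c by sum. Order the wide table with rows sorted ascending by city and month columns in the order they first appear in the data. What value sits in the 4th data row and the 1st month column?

With rows sorted ascending by city, row 4 is city=JY4. month columns in first-appearance order: Oct, Aug, Nov, Apr; column 1 is Oct.
Long rows with city=JY4, month=Oct: 98.3 + -16 = 82.3.

82.3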